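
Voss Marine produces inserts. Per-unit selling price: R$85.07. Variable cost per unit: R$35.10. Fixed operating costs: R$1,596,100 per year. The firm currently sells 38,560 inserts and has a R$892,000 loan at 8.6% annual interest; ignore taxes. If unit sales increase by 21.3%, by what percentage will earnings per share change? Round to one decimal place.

+161.6%

Total contribution margin = 38,560 × R$49.97 = R$1,926,843.20.
Operating income = contribution − fixed costs = R$1,926,843.20 − R$1,596,100 = R$330,743.20.
After interest of R$76,712.00, pre-tax earnings = R$254,031.20.
Degree of combined leverage = contribution ÷ (EBIT − I) = R$1,926,843.20 ÷ R$254,031.20 = 7.5851.
EPS therefore changes by 7.5851 × (+21.3%) = +161.6%.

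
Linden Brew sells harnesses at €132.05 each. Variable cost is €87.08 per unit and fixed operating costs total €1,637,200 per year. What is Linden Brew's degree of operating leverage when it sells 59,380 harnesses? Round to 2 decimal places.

Contribution at this volume is 59,380 × €44.97 = €2,670,318.60.
Operating income = contribution − fixed costs = €2,670,318.60 − €1,637,200 = €1,033,118.60.
Degree of operating leverage = €2,670,318.60 / €1,033,118.60 = 2.5847.

2.58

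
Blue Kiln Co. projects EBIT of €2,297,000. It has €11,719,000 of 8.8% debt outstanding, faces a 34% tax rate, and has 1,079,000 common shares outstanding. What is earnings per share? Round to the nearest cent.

Pre-tax income = €2,297,000 − €1,031,272.00 = €1,265,728.00.
Net income = €1,265,728.00 × (1 − 0.34) = €835,380.48.
EPS = €835,380.48 ÷ 1,079,000 = €0.77.

€0.77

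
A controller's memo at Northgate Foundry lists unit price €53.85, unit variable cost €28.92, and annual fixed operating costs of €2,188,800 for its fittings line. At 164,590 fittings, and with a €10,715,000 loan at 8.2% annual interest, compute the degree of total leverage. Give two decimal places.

Total contribution margin = 164,590 × €24.93 = €4,103,228.70.
Subtracting fixed costs: EBIT = €4,103,228.70 − €2,188,800 = €1,914,428.70. Interest = €878,630.00, so EBIT − I = €1,035,798.70.
DCL = contribution ÷ (EBIT − I) = €4,103,228.70 ÷ €1,035,798.70 = 3.9614.

3.96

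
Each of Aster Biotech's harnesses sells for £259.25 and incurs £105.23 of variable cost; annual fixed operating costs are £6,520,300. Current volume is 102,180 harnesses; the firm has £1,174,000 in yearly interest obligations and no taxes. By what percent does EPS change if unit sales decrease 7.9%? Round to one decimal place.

Total contribution margin = 102,180 × £154.02 = £15,737,763.60.
EBIT = £15,737,763.60 − £6,520,300 = £9,217,463.60.
After interest of £1,174,000.00, pre-tax earnings = £8,043,463.60.
DCL = total CM / (EBIT − I) = £15,737,763.60 / £8,043,463.60 = 1.9566.
%ΔEPS = DCL × %ΔSales = 1.9566 × -7.9% = -15.5%.

-15.5%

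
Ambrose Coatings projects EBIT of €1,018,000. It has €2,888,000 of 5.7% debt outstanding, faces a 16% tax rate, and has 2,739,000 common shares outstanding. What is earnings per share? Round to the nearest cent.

Interest = €164,616.00, so EBT = €1,018,000 − €164,616.00 = €853,384.00.
After tax at 16%: net income = €853,384.00 × 0.84 = €716,842.56.
Per share: €716,842.56 / 2,739,000 shares = €0.26.

€0.26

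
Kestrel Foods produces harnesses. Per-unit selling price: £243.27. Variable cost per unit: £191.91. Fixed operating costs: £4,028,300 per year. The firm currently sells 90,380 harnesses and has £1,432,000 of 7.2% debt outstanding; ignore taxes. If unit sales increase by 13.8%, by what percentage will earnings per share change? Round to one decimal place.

Total contribution margin = 90,380 × £51.36 = £4,641,916.80.
Operating income = contribution − fixed costs = £4,641,916.80 − £4,028,300 = £613,616.80.
After interest of £103,104.00, pre-tax earnings = £510,512.80.
DCL = total CM / (EBIT − I) = £4,641,916.80 / £510,512.80 = 9.0927.
%ΔEPS = DCL × %ΔSales = 9.0927 × +13.8% = +125.5%.

+125.5%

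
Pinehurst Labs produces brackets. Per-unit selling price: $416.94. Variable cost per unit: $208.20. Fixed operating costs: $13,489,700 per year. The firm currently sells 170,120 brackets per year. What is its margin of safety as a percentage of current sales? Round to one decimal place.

62.0%

Each unit contributes $416.94 − $208.20 = $208.74. Break-even units = $13,489,700 ÷ $208.74 = 64,624.41; break-even revenue = 64,624.41 × $416.94 = $26,944,502.82.
Current sales = 170,120 × $416.94 = $70,929,832.80.
Margin of safety = ($70,929,832.80 − $26,944,502.82) ÷ $70,929,832.80 = 62.0%.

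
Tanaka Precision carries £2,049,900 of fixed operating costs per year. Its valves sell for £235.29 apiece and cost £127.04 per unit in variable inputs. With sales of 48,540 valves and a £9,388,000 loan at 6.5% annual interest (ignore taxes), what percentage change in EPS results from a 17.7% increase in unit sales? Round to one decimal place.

Contribution at this volume is 48,540 × £108.25 = £5,254,455.00.
Subtracting fixed costs: EBIT = £5,254,455.00 − £2,049,900 = £3,204,555.00.
Interest = £610,220.00, so EBIT − I = £2,594,335.00.
DCL = total CM / (EBIT − I) = £5,254,455.00 / £2,594,335.00 = 2.0254.
EPS therefore changes by 2.0254 × (+17.7%) = +35.8%.

+35.8%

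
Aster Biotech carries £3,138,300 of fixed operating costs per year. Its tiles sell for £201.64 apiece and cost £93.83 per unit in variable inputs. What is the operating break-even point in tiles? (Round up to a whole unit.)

Unit CM = price − variable cost = £201.64 − £93.83 = £107.81.
Units to break even: £3,138,300 ÷ £107.81 = 29,109.54, rounded up to 29,110.

29,110 tiles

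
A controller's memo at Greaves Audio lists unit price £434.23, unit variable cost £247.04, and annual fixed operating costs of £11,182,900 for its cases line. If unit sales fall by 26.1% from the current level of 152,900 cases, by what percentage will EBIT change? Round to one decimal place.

At 152,900 units, contribution = 152,900 × £187.19 = £28,621,351.00.
EBIT = £28,621,351.00 − £11,182,900 = £17,438,451.00.
Degree of operating leverage = £28,621,351.00 / £17,438,451.00 = 1.6413.
Operating income changes by 1.6413 × -26.1% = -42.8%.

-42.8%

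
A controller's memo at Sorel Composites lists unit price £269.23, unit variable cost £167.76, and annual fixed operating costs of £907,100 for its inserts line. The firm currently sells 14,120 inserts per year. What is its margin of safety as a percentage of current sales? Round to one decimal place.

36.7%

Contribution margin per unit = £269.23 − £167.76 = £101.47. Break-even units = £907,100 ÷ £101.47 = 8,939.59; break-even revenue = 8,939.59 × £269.23 = £2,406,805.29.
Actual sales revenue = 14,120 × £269.23 = £3,801,527.60.
Margin of safety = (£3,801,527.60 − £2,406,805.29) ÷ £3,801,527.60 = 36.7%.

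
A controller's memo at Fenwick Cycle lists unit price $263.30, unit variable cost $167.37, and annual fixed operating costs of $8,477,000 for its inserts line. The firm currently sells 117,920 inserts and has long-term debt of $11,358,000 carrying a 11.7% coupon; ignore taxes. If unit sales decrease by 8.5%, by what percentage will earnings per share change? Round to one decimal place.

-63.8%

Total contribution margin = 117,920 × $95.93 = $11,312,065.60.
Subtracting fixed costs: EBIT = $11,312,065.60 − $8,477,000 = $2,835,065.60.
Interest = $1,328,886.00, so EBIT − I = $1,506,179.60.
Degree of combined leverage = contribution ÷ (EBIT − I) = $11,312,065.60 ÷ $1,506,179.60 = 7.5104.
EPS therefore changes by 7.5104 × (-8.5%) = -63.8%.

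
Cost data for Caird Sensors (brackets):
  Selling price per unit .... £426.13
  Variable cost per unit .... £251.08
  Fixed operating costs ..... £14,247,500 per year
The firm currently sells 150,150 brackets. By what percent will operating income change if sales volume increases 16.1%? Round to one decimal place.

Contribution at this volume is 150,150 × £175.05 = £26,283,757.50.
Operating income = contribution − fixed costs = £26,283,757.50 − £14,247,500 = £12,036,257.50.
So DOL = total CM / EBIT = £26,283,757.50 / £12,036,257.50 = 2.1837.
Operating income changes by 2.1837 × +16.1% = +35.2%.

+35.2%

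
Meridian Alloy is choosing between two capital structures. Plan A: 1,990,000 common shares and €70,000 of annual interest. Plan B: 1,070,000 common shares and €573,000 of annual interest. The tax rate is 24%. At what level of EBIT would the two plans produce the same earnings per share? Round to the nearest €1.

Set EPS_A = EPS_B: (EBIT − €70,000)(1 − 0.24) ÷ 1,990,000 = (EBIT − €573,000)(1 − 0.24) ÷ 1,070,000.
The (1 − t) factor cancels: (EBIT − 70,000) × 1,070,000 = (EBIT − 573,000) × 1,990,000.
EBIT × (1,990,000 − 1,070,000) = 573,000 × 1,990,000 − 70,000 × 1,070,000 = 1,065,370,000,000, so EBIT = 1,065,370,000,000 ÷ 920,000 = 1,158,010.87.

€1,158,011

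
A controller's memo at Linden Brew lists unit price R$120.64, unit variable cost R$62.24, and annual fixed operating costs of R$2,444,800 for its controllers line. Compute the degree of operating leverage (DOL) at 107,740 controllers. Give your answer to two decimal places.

Total contribution margin = 107,740 × R$58.40 = R$6,292,016.00.
Operating income = contribution − fixed costs = R$6,292,016.00 − R$2,444,800 = R$3,847,216.00.
DOL = contribution ÷ EBIT = R$6,292,016.00 ÷ R$3,847,216.00 = 1.6355.

1.64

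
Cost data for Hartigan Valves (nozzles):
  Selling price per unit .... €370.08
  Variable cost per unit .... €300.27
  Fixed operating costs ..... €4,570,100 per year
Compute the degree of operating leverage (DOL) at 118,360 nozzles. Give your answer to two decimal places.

Total contribution margin = 118,360 × €69.81 = €8,262,711.60.
Operating income = contribution − fixed costs = €8,262,711.60 − €4,570,100 = €3,692,611.60.
So DOL = total CM / EBIT = €8,262,711.60 / €3,692,611.60 = 2.2376.

2.24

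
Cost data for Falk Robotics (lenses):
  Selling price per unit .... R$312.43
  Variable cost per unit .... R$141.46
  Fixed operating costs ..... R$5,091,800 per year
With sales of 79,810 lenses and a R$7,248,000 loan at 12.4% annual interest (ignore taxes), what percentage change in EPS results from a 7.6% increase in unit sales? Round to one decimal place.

Total contribution margin = 79,810 × R$170.97 = R$13,645,115.70.
Subtracting fixed costs: EBIT = R$13,645,115.70 − R$5,091,800 = R$8,553,315.70.
After interest of R$898,752.00, pre-tax earnings = R$7,654,563.70.
DCL = total CM / (EBIT − I) = R$13,645,115.70 / R$7,654,563.70 = 1.7826.
EPS therefore changes by 1.7826 × (+7.6%) = +13.5%.

+13.5%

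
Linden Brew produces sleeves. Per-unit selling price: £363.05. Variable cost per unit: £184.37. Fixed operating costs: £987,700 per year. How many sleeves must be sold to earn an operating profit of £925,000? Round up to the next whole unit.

10,705 sleeves

Each unit contributes £363.05 − £184.37 = £178.68.
Need Q such that Q × £178.68 − £987,700 = £925,000, i.e. Q = £1,912,700 / £178.68 = 10,704.61 → 10,705.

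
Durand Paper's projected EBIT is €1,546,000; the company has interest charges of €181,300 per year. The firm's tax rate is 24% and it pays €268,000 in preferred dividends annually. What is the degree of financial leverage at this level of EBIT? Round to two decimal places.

Annual interest charges come to €181,300.00.
Pre-tax preferred-dividend burden = €268,000 ÷ (1 − 0.24) = €352,631.58.
DFL = EBIT ÷ [EBIT − I − D_p/(1−t)] = €1,546,000 ÷ [€1,546,000 − €181,300.00 − €352,631.58] = €1,546,000 ÷ €1,012,068.42 = 1.5276.

1.53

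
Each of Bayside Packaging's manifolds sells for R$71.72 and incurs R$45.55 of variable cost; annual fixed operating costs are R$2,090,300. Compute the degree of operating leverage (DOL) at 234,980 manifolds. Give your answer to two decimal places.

Total contribution margin = 234,980 × R$26.17 = R$6,149,426.60.
Subtracting fixed costs: EBIT = R$6,149,426.60 − R$2,090,300 = R$4,059,126.60.
So DOL = total CM / EBIT = R$6,149,426.60 / R$4,059,126.60 = 1.5150.

1.51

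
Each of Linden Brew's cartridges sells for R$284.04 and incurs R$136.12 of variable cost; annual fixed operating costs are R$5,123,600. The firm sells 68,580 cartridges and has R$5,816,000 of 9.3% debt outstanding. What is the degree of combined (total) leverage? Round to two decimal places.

Total contribution margin = 68,580 × R$147.92 = R$10,144,353.60.
EBIT = R$10,144,353.60 − R$5,123,600 = R$5,020,753.60. Interest = R$540,888.00, so EBIT − I = R$4,479,865.60.
Degree of total leverage = total CM / (EBIT − interest) = R$10,144,353.60 / R$4,479,865.60 = 2.2644.

2.26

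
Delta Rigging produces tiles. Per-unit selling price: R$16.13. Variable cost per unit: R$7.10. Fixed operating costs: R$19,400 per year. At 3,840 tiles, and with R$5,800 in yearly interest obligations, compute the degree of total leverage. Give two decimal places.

Total contribution margin = 3,840 × R$9.03 = R$34,675.20.
EBIT = R$34,675.20 − R$19,400 = R$15,275.20. Interest = R$5,800.00, so EBIT − I = R$9,475.20.
Degree of total leverage = total CM / (EBIT − interest) = R$34,675.20 / R$9,475.20 = 3.6596.

3.66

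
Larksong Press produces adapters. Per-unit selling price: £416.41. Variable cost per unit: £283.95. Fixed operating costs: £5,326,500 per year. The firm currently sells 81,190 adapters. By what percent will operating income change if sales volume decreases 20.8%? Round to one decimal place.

Contribution at this volume is 81,190 × £132.46 = £10,754,427.40.
Subtracting fixed costs: EBIT = £10,754,427.40 − £5,326,500 = £5,427,927.40.
Degree of operating leverage = £10,754,427.40 / £5,427,927.40 = 1.9813.
Operating income changes by 1.9813 × -20.8% = -41.2%.

-41.2%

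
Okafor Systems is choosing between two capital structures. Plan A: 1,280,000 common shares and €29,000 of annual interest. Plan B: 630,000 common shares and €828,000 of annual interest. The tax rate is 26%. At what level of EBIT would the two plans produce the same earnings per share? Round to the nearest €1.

Set EPS_A = EPS_B: (EBIT − €29,000)(1 − 0.26) ÷ 1,280,000 = (EBIT − €828,000)(1 − 0.26) ÷ 630,000.
Cancelling (1 − t) and cross-multiplying: 630,000·(EBIT − 29,000) = 1,280,000·(EBIT − 828,000).
Solving, EBIT = (828,000·1,280,000 − 29,000·630,000) / (1,280,000 − 630,000) = 1,041,570,000,000 / 650,000 = 1,602,415.38.

€1,602,415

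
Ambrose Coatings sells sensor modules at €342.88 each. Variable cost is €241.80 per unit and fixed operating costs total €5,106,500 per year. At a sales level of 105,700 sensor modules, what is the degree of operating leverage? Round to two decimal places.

1.92

Total contribution margin = 105,700 × €101.08 = €10,684,156.00.
Operating income = contribution − fixed costs = €10,684,156.00 − €5,106,500 = €5,577,656.00.
DOL = contribution ÷ EBIT = €10,684,156.00 ÷ €5,577,656.00 = 1.9155.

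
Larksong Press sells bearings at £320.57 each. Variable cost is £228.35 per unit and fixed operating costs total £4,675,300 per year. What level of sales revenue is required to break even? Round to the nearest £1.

Contribution margin per unit = £320.57 − £228.35 = £92.22, a CM ratio of £92.22 ÷ £320.57 = 0.2877.
Break-even sales = FC ÷ CM ratio = £4,675,300 × £320.57 / £92.22 = £16,252,016.

£16,252,016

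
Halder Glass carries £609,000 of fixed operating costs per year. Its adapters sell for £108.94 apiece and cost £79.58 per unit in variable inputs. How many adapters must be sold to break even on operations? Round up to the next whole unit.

20,743 adapters

Unit CM = price − variable cost = £108.94 − £79.58 = £29.36.
Units to break even: £609,000 ÷ £29.36 = 20,742.51, rounded up to 20,743.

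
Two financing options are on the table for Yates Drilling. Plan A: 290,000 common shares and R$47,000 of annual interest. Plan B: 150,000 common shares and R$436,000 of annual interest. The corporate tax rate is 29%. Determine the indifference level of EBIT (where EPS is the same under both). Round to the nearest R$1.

At indifference, (EBIT − 47,000)(1 − t)/290,000 = (EBIT − 436,000)(1 − t)/150,000.
The (1 − t) factor cancels: (EBIT − 47,000) × 150,000 = (EBIT − 436,000) × 290,000.
Solving, EBIT = (436,000·290,000 − 47,000·150,000) / (290,000 − 150,000) = 119,390,000,000 / 140,000 = 852,785.71.

R$852,786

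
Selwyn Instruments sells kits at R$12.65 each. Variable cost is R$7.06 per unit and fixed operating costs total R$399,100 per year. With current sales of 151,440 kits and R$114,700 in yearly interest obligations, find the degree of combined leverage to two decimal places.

Contribution at this volume is 151,440 × R$5.59 = R$846,549.60.
Subtracting fixed costs: EBIT = R$846,549.60 − R$399,100 = R$447,449.60. Interest = R$114,700.00, so EBIT − I = R$332,749.60.
Degree of total leverage = total CM / (EBIT − interest) = R$846,549.60 / R$332,749.60 = 2.5441.

2.54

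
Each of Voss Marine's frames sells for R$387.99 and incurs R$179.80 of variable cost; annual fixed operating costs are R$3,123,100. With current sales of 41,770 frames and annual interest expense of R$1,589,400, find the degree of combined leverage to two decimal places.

Contribution at this volume is 41,770 × R$208.19 = R$8,696,096.30.
Operating income = contribution − fixed costs = R$8,696,096.30 − R$3,123,100 = R$5,572,996.30. Interest = R$1,589,400.00, so EBIT − I = R$3,983,596.30.
DCL = contribution ÷ (EBIT − I) = R$8,696,096.30 ÷ R$3,983,596.30 = 2.1830.

2.18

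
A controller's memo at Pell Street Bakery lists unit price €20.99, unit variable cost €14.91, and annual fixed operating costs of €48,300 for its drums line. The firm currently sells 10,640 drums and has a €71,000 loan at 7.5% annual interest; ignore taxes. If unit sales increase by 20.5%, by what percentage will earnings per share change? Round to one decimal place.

At 10,640 units, contribution = 10,640 × €6.08 = €64,691.20.
EBIT = €64,691.20 − €48,300 = €16,391.20.
After interest of €5,325.00, pre-tax earnings = €11,066.20.
DCL = total CM / (EBIT − I) = €64,691.20 / €11,066.20 = 5.8458.
EPS therefore changes by 5.8458 × (+20.5%) = +119.8%.

+119.8%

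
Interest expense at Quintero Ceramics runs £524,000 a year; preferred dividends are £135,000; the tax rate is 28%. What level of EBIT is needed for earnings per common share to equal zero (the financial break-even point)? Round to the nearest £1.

Preferred dividends are paid after tax, so their pre-tax equivalent is £135,000 ÷ (1 − 0.28) = £187,500.00.
Financial break-even EBIT = interest + D_p ÷ (1 − t) = £524,000 + £187,500.00 = £711,500.00.

£711,500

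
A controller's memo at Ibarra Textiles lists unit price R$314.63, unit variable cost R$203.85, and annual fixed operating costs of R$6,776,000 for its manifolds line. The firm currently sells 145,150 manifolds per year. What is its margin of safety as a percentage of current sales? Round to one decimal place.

57.9%

Contribution margin per unit = R$314.63 − R$203.85 = R$110.78. Break-even units = R$6,776,000 ÷ R$110.78 = 61,166.28; break-even revenue = 61,166.28 × R$314.63 = R$19,244,745.26.
Actual sales revenue = 145,150 × R$314.63 = R$45,668,544.50.
Margin of safety = (R$45,668,544.50 − R$19,244,745.26) ÷ R$45,668,544.50 = 57.9%.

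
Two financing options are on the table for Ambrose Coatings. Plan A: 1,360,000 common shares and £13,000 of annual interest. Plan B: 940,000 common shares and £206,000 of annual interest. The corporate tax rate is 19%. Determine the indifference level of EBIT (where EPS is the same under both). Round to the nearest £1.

Set EPS_A = EPS_B: (EBIT − £13,000)(1 − 0.19) ÷ 1,360,000 = (EBIT − £206,000)(1 − 0.19) ÷ 940,000.
The (1 − t) factor cancels: (EBIT − 13,000) × 940,000 = (EBIT − 206,000) × 1,360,000.
EBIT × (1,360,000 − 940,000) = 206,000 × 1,360,000 − 13,000 × 940,000 = 267,940,000,000, so EBIT = 267,940,000,000 ÷ 420,000 = 637,952.38.

£637,952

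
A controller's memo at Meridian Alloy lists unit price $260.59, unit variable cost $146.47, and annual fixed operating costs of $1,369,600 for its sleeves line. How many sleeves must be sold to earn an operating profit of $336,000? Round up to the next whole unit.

Unit CM = price − variable cost = $260.59 − $146.47 = $114.12.
Required volume = (fixed costs + target profit) ÷ CM = ($1,369,600 + $336,000) ÷ $114.12 = 14,945.67, so 14,946 sleeves.

14,946 sleeves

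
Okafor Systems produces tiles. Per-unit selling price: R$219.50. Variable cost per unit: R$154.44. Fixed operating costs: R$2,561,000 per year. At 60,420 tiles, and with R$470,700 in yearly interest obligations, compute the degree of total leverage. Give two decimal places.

4.37

At 60,420 units, contribution = 60,420 × R$65.06 = R$3,930,925.20.
EBIT = R$3,930,925.20 − R$2,561,000 = R$1,369,925.20. Interest = R$470,700.00.
DOL = R$3,930,925.20 ÷ R$1,369,925.20 = 2.8694; DFL = R$1,369,925.20 ÷ R$899,225.20 = 1.5235.
Combined leverage = 2.8694 × 1.5235 = 4.3715.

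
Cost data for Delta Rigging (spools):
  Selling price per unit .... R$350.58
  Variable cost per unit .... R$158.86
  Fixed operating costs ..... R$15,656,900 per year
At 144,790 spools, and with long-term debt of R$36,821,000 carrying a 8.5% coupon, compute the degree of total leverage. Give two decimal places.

3.09

At 144,790 units, contribution = 144,790 × R$191.72 = R$27,759,138.80.
Operating income = contribution − fixed costs = R$27,759,138.80 − R$15,656,900 = R$12,102,238.80. Interest = R$3,129,785.00, so EBIT − I = R$8,972,453.80.
Degree of total leverage = total CM / (EBIT − interest) = R$27,759,138.80 / R$8,972,453.80 = 3.0938.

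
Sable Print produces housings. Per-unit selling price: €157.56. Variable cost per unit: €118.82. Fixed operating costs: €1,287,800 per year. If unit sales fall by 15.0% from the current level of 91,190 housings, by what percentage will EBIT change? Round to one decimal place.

Contribution at this volume is 91,190 × €38.74 = €3,532,700.60.
Operating income = contribution − fixed costs = €3,532,700.60 − €1,287,800 = €2,244,900.60.
So DOL = total CM / EBIT = €3,532,700.60 / €2,244,900.60 = 1.5737.
Operating income changes by 1.5737 × -15.0% = -23.6%.

-23.6%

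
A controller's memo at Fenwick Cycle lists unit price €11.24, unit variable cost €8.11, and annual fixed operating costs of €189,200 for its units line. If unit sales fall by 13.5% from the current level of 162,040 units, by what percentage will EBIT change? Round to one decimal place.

At 162,040 units, contribution = 162,040 × €3.13 = €507,185.20.
Operating income = contribution − fixed costs = €507,185.20 − €189,200 = €317,985.20.
Degree of operating leverage = €507,185.20 / €317,985.20 = 1.5950.
So EBIT moves 1.5950 × (-13.5%) = -21.5%.

-21.5%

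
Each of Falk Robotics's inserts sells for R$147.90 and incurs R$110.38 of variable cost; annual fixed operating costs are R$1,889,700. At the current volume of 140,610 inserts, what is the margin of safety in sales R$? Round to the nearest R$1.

R$13,347,215

Each unit contributes R$147.90 − R$110.38 = R$37.52. Break-even units = R$1,889,700 ÷ R$37.52 = 50,365.14; break-even revenue = 50,365.14 × R$147.90 = R$7,449,004.00.
Current sales = 140,610 × R$147.90 = R$20,796,219.00.
Margin of safety = R$20,796,219.00 − R$7,449,004.00 = R$13,347,215.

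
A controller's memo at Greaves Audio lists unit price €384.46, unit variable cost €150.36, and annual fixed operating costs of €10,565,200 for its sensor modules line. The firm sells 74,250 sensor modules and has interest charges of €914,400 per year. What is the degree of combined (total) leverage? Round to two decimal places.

At 74,250 units, contribution = 74,250 × €234.10 = €17,381,925.00.
Subtracting fixed costs: EBIT = €17,381,925.00 − €10,565,200 = €6,816,725.00. Interest = €914,400.00.
DOL = €17,381,925.00 ÷ €6,816,725.00 = 2.5499; DFL = €6,816,725.00 ÷ €5,902,325.00 = 1.1549.
Combined leverage = 2.5499 × 1.1549 = 2.9449.

2.94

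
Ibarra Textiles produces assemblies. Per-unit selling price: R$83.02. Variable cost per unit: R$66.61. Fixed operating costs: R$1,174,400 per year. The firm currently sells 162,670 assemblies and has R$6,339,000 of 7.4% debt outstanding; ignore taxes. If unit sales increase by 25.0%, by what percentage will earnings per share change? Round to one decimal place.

+65.0%

Contribution at this volume is 162,670 × R$16.41 = R$2,669,414.70.
EBIT = R$2,669,414.70 − R$1,174,400 = R$1,495,014.70.
After interest of R$469,086.00, pre-tax earnings = R$1,025,928.70.
DCL = total CM / (EBIT − I) = R$2,669,414.70 / R$1,025,928.70 = 2.6019.
EPS therefore changes by 2.6019 × (+25.0%) = +65.0%.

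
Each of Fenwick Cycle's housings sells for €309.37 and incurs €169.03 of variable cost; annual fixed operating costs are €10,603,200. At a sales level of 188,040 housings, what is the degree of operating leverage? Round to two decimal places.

1.67

Total contribution margin = 188,040 × €140.34 = €26,389,533.60.
Operating income = contribution − fixed costs = €26,389,533.60 − €10,603,200 = €15,786,333.60.
So DOL = total CM / EBIT = €26,389,533.60 / €15,786,333.60 = 1.6717.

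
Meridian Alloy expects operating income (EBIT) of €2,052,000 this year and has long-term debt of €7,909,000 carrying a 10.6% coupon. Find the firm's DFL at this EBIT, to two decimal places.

Interest = €838,354.00.
DFL = EBIT ÷ (EBIT − I) = €2,052,000 ÷ (€2,052,000 − €838,354.00) = €2,052,000 ÷ €1,213,646.00 = 1.6908.

1.69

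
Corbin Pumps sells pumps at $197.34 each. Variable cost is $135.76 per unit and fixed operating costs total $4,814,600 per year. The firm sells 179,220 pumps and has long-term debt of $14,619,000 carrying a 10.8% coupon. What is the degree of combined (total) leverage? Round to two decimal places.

Contribution at this volume is 179,220 × $61.58 = $11,036,367.60.
Subtracting fixed costs: EBIT = $11,036,367.60 − $4,814,600 = $6,221,767.60. Interest = $1,578,852.00, so EBIT − I = $4,642,915.60.
DCL = contribution ÷ (EBIT − I) = $11,036,367.60 ÷ $4,642,915.60 = 2.3770.

2.38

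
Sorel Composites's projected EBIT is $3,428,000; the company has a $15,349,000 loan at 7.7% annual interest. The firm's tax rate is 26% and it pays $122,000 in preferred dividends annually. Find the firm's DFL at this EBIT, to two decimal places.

1.65

Interest = $1,181,873.00.
Pre-tax preferred-dividend burden = $122,000 ÷ (1 − 0.26) = $164,864.86.
DFL = EBIT ÷ [EBIT − I − D_p/(1−t)] = $3,428,000 ÷ [$3,428,000 − $1,181,873.00 − $164,864.86] = $3,428,000 ÷ $2,081,262.14 = 1.6471.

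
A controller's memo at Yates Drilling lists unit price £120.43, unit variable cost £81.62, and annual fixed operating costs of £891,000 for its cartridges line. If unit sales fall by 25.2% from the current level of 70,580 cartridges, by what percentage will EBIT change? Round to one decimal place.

-37.3%

Contribution at this volume is 70,580 × £38.81 = £2,739,209.80.
Subtracting fixed costs: EBIT = £2,739,209.80 − £891,000 = £1,848,209.80.
So DOL = total CM / EBIT = £2,739,209.80 / £1,848,209.80 = 1.4821.
So EBIT moves 1.4821 × (-25.2%) = -37.3%.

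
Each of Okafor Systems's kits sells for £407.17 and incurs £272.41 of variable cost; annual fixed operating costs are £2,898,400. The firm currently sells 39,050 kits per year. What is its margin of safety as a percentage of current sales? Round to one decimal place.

44.9%

Unit CM = price − variable cost = £407.17 − £272.41 = £134.76. Break-even units = £2,898,400 ÷ £134.76 = 21,507.87; break-even revenue = 21,507.87 × £407.17 = £8,757,357.73.
Actual sales revenue = 39,050 × £407.17 = £15,899,988.50.
Margin of safety = (£15,899,988.50 − £8,757,357.73) ÷ £15,899,988.50 = 44.9%.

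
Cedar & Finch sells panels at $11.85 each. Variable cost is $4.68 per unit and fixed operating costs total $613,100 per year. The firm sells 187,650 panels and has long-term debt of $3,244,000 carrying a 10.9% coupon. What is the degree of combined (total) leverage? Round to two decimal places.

3.55

Total contribution margin = 187,650 × $7.17 = $1,345,450.50.
Operating income = contribution − fixed costs = $1,345,450.50 − $613,100 = $732,350.50. Interest = $353,596.00.
DOL = $1,345,450.50 ÷ $732,350.50 = 1.8372; DFL = $732,350.50 ÷ $378,754.50 = 1.9336.
DCL = DOL × DFL = 1.8372 × 1.9336 = 3.5524.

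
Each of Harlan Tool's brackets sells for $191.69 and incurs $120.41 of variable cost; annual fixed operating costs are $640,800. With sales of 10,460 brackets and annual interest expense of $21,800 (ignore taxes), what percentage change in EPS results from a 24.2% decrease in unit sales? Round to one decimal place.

Contribution at this volume is 10,460 × $71.28 = $745,588.80.
Subtracting fixed costs: EBIT = $745,588.80 − $640,800 = $104,788.80.
After interest of $21,800.00, pre-tax earnings = $82,988.80.
Degree of combined leverage = contribution ÷ (EBIT − I) = $745,588.80 ÷ $82,988.80 = 8.9842.
%ΔEPS = DCL × %ΔSales = 8.9842 × -24.2% = -217.4%.

-217.4%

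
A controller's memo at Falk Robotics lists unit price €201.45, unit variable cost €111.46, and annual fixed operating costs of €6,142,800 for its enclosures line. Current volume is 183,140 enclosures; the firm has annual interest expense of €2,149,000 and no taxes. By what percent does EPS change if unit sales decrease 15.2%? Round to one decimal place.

-30.6%

At 183,140 units, contribution = 183,140 × €89.99 = €16,480,768.60.
EBIT = €16,480,768.60 − €6,142,800 = €10,337,968.60.
Interest = €2,149,000.00, so EBIT − I = €8,188,968.60.
DCL = total CM / (EBIT − I) = €16,480,768.60 / €8,188,968.60 = 2.0126.
%ΔEPS = DCL × %ΔSales = 2.0126 × -15.2% = -30.6%.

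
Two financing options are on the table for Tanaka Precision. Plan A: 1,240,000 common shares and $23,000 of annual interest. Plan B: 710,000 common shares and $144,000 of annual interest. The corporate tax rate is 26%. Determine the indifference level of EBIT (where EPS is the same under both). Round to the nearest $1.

At indifference, (EBIT − 23,000)(1 − t)/1,240,000 = (EBIT − 144,000)(1 − t)/710,000.
Cancelling (1 − t) and cross-multiplying: 710,000·(EBIT − 23,000) = 1,240,000·(EBIT − 144,000).
Solving, EBIT = (144,000·1,240,000 − 23,000·710,000) / (1,240,000 − 710,000) = 162,230,000,000 / 530,000 = 306,094.34.

$306,094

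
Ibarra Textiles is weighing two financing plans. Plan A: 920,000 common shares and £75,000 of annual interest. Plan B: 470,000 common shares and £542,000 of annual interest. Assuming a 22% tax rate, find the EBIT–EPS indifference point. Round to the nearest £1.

£1,029,756

Set EPS_A = EPS_B: (EBIT − £75,000)(1 − 0.22) ÷ 920,000 = (EBIT − £542,000)(1 − 0.22) ÷ 470,000.
Cancelling (1 − t) and cross-multiplying: 470,000·(EBIT − 75,000) = 920,000·(EBIT − 542,000).
Solving, EBIT = (542,000·920,000 − 75,000·470,000) / (920,000 − 470,000) = 463,390,000,000 / 450,000 = 1,029,755.56.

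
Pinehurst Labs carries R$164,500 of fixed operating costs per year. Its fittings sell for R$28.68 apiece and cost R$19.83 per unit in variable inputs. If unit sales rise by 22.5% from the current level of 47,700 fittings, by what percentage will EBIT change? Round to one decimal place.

Contribution at this volume is 47,700 × R$8.85 = R$422,145.00.
Subtracting fixed costs: EBIT = R$422,145.00 − R$164,500 = R$257,645.00.
So DOL = total CM / EBIT = R$422,145.00 / R$257,645.00 = 1.6385.
So EBIT moves 1.6385 × (+22.5%) = +36.9%.

+36.9%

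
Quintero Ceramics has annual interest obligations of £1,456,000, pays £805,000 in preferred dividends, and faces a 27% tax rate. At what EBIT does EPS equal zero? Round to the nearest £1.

£2,558,740

Grossing the preferred dividend up to pre-tax terms: £805,000 / (1 − 0.27) = £1,102,739.73.
EPS = 0 when EBIT covers interest plus the pre-tax preferred burden: £1,456,000 + £1,102,739.73 = £2,558,739.73.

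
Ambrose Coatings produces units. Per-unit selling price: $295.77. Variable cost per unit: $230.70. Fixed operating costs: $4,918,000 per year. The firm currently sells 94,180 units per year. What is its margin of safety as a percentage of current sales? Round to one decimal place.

19.7%

Unit CM = price − variable cost = $295.77 − $230.70 = $65.07. Break-even units = $4,918,000 ÷ $65.07 = 75,580.14; break-even revenue = 75,580.14 × $295.77 = $22,354,339.33.
Current sales = 94,180 × $295.77 = $27,855,618.60.
Margin of safety = ($27,855,618.60 − $22,354,339.33) ÷ $27,855,618.60 = 19.7%.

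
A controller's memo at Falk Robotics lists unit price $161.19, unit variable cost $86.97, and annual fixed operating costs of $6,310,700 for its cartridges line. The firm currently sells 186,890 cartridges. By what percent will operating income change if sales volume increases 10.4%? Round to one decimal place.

+19.1%

Contribution at this volume is 186,890 × $74.22 = $13,870,975.80.
Subtracting fixed costs: EBIT = $13,870,975.80 − $6,310,700 = $7,560,275.80.
Degree of operating leverage = $13,870,975.80 / $7,560,275.80 = 1.8347.
So EBIT moves 1.8347 × (+10.4%) = +19.1%.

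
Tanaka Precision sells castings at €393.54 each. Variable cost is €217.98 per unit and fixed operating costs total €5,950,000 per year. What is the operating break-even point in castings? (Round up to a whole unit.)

33,892 castings

Unit CM = price − variable cost = €393.54 − €217.98 = €175.56.
Break-even volume = fixed costs ÷ CM per unit = €5,950,000 ÷ €175.56 = 33,891.55, so 33,892 castings.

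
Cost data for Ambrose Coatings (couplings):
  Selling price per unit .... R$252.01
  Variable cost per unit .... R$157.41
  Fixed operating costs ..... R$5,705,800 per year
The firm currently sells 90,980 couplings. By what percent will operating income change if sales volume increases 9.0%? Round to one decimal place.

+26.7%

At 90,980 units, contribution = 90,980 × R$94.60 = R$8,606,708.00.
Subtracting fixed costs: EBIT = R$8,606,708.00 − R$5,705,800 = R$2,900,908.00.
DOL = contribution ÷ EBIT = R$8,606,708.00 ÷ R$2,900,908.00 = 2.9669.
Operating income changes by 2.9669 × +9.0% = +26.7%.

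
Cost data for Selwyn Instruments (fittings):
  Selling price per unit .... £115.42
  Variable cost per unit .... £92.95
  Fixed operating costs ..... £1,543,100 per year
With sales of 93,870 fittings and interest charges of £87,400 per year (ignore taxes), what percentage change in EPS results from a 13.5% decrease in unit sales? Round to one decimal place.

-59.5%

Contribution at this volume is 93,870 × £22.47 = £2,109,258.90.
Operating income = contribution − fixed costs = £2,109,258.90 − £1,543,100 = £566,158.90.
Interest = £87,400.00, so EBIT − I = £478,758.90.
Degree of combined leverage = contribution ÷ (EBIT − I) = £2,109,258.90 ÷ £478,758.90 = 4.4057.
EPS therefore changes by 4.4057 × (-13.5%) = -59.5%.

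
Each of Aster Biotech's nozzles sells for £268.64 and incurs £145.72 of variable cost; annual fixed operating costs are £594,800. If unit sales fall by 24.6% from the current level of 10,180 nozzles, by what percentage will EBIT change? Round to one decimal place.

-46.9%

At 10,180 units, contribution = 10,180 × £122.92 = £1,251,325.60.
EBIT = £1,251,325.60 − £594,800 = £656,525.60.
So DOL = total CM / EBIT = £1,251,325.60 / £656,525.60 = 1.9060.
Operating income changes by 1.9060 × -24.6% = -46.9%.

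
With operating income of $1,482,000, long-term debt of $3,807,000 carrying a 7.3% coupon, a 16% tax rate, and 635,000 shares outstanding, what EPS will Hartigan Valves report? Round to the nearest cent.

$1.59

Interest = $277,911.00, so EBT = $1,482,000 − $277,911.00 = $1,204,089.00.
Net income = $1,204,089.00 × (1 − 0.16) = $1,011,434.76.
EPS = $1,011,434.76 ÷ 635,000 = $1.59.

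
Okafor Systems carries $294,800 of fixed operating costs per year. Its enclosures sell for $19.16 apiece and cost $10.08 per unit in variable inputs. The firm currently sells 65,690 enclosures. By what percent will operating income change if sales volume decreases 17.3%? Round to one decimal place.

-34.2%

At 65,690 units, contribution = 65,690 × $9.08 = $596,465.20.
Operating income = contribution − fixed costs = $596,465.20 − $294,800 = $301,665.20.
DOL = contribution ÷ EBIT = $596,465.20 ÷ $301,665.20 = 1.9772.
%ΔEBIT = DOL × %ΔSales = 1.9772 × -17.3% = -34.2%.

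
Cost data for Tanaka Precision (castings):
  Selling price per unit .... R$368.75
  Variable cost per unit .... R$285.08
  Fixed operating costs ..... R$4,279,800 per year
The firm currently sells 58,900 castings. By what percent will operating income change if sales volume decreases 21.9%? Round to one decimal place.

Total contribution margin = 58,900 × R$83.67 = R$4,928,163.00.
Operating income = contribution − fixed costs = R$4,928,163.00 − R$4,279,800 = R$648,363.00.
DOL = contribution ÷ EBIT = R$4,928,163.00 ÷ R$648,363.00 = 7.6009.
%ΔEBIT = DOL × %ΔSales = 7.6009 × -21.9% = -166.5%.

-166.5%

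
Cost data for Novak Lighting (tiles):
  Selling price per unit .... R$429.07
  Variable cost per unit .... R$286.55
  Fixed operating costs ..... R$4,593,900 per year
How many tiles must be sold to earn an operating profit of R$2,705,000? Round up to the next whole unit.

Each unit contributes R$429.07 − R$286.55 = R$142.52.
Units = (FC + target) / CM = (R$4,593,900 + R$2,705,000) / R$142.52 = 51,213.16, so 51,214 tiles.

51,214 tiles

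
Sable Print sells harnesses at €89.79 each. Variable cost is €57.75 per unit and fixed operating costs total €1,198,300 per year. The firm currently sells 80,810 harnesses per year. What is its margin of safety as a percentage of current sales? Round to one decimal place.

Each unit contributes €89.79 − €57.75 = €32.04. Break-even units = €1,198,300 ÷ €32.04 = 37,400.12; break-even revenue = 37,400.12 × €89.79 = €3,358,157.21.
Actual sales revenue = 80,810 × €89.79 = €7,255,929.90.
Margin of safety = (€7,255,929.90 − €3,358,157.21) ÷ €7,255,929.90 = 53.7%.

53.7%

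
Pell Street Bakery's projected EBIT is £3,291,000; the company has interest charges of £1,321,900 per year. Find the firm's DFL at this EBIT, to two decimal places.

1.67

Annual interest charges come to £1,321,900.00.
DFL = EBIT ÷ (EBIT − I) = £3,291,000 ÷ (£3,291,000 − £1,321,900.00) = £3,291,000 ÷ £1,969,100.00 = 1.6713.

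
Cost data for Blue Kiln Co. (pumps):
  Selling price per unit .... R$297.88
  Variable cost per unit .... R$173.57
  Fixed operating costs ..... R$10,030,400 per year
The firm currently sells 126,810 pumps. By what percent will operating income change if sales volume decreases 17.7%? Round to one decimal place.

-48.7%

Contribution at this volume is 126,810 × R$124.31 = R$15,763,751.10.
Subtracting fixed costs: EBIT = R$15,763,751.10 − R$10,030,400 = R$5,733,351.10.
DOL = contribution ÷ EBIT = R$15,763,751.10 ÷ R$5,733,351.10 = 2.7495.
Operating income changes by 2.7495 × -17.7% = -48.7%.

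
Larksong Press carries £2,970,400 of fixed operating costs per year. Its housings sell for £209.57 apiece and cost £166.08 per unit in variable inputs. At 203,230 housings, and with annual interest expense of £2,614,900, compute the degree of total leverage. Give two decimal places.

2.72

At 203,230 units, contribution = 203,230 × £43.49 = £8,838,472.70.
Subtracting fixed costs: EBIT = £8,838,472.70 − £2,970,400 = £5,868,072.70. Interest = £2,614,900.00, so EBIT − I = £3,253,172.70.
Degree of total leverage = total CM / (EBIT − interest) = £8,838,472.70 / £3,253,172.70 = 2.7169.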